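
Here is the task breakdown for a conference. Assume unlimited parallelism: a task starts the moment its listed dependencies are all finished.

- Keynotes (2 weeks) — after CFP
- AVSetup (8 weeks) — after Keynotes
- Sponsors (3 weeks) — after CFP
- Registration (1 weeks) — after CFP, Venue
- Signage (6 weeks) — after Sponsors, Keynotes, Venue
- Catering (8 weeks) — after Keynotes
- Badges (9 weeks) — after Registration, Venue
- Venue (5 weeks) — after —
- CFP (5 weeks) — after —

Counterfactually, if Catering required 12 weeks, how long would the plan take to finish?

Actual critical path: CFP→Keynotes→Catering = 5+2+8 = 15 ⇒ 15 weeks.
Catering is on the critical path; changing it to 12 makes that path 19 weeks.
That remains the longest chain; total 19 weeks.

19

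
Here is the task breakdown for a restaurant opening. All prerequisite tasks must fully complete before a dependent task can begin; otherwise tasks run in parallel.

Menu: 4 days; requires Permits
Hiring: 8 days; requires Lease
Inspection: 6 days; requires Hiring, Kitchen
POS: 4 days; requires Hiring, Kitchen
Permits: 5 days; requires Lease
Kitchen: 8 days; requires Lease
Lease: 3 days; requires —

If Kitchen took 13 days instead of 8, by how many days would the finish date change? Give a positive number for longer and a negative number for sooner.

5

Baseline: Lease→Kitchen→Inspection = 3+8+6 = 17 → 17 days.
Kitchen is on the critical path; changing it to 13 makes that path 22 days.
That remains the longest chain; total 22 days.
Change in finish: 22 − 17 = +5 days.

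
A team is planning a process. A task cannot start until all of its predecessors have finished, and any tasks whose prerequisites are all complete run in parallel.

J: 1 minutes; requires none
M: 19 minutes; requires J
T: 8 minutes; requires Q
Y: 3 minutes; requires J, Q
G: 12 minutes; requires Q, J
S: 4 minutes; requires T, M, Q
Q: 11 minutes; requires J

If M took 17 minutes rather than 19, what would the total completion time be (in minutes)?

The binding path is J→M→S = 1+19+4 = 24; finish at 24 minutes.
Since M is critical, the -2 change carries straight to that chain (now 22 minutes).
The binding chain switches to J→Q→T→S = 1+11+8+4 = 24; finish 24 minutes.

24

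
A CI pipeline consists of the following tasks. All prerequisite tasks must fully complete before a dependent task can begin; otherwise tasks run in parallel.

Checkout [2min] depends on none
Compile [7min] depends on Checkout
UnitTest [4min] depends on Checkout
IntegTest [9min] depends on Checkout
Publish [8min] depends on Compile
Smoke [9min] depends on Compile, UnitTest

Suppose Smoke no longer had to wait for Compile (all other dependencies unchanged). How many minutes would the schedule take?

17

Before: longest chain Checkout→Compile→Smoke = 2+7+9 = 18, finish 18.
Without Compile→Smoke, Smoke's earliest start moves from 9 to 6.
New critical path: Checkout→Compile→Publish = 2+7+8 = 17 ⇒ 17 minutes.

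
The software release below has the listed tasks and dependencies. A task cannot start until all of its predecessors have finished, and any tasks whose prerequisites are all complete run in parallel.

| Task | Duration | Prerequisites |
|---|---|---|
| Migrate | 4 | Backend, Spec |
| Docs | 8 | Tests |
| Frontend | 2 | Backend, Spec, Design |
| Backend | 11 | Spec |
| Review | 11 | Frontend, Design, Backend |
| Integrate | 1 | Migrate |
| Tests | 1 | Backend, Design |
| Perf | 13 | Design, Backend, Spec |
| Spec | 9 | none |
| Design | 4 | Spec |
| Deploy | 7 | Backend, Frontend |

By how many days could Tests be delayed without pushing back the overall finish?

4

The longest chain is Spec→Backend→Frontend→Review = 9+11+2+11 = 33; overall finish 33 days.
Tests finishes as early as 21 and must finish by 25.
Float = 33 − 29 = 4.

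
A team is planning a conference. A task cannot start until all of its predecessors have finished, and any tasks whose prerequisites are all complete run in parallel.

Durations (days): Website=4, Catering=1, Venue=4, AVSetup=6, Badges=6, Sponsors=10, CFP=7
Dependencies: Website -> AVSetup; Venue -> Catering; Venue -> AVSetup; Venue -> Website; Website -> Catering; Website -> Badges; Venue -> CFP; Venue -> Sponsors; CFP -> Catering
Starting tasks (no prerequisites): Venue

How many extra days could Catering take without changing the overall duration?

Critical path: Venue→Sponsors = 4+10 = 14, so the finish is 14 days.
Catering finishes as early as 12 and must finish by 14.
Float = 14 − 12 = 2.

2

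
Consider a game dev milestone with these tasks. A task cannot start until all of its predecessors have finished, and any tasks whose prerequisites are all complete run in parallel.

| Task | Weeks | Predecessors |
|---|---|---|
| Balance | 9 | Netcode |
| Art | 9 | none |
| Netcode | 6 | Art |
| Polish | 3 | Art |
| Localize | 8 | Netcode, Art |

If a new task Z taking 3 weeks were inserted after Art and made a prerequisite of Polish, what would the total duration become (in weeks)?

24

Originally the project takes 24 weeks.
With Z inserted, Polish now waits for max(Art, Z).
New critical path: Art→Netcode→Balance = 9+6+9 = 24 ⇒ 24 weeks.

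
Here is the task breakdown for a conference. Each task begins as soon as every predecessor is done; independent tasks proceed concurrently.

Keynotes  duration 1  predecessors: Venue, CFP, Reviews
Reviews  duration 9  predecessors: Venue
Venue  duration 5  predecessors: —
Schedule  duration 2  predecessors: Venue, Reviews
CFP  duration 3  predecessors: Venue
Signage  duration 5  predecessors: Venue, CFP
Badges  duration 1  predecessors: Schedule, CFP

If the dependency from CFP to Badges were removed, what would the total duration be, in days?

Before: longest chain Venue→Reviews→Schedule→Badges = 5+9+2+1 = 17, finish 17.
Dropping CFP→Badges doesn't change Badges's earliest start (16); another predecessor still binds.
New critical path: Venue→Reviews→Schedule→Badges = 5+9+2+1 = 17 ⇒ 17 days.

17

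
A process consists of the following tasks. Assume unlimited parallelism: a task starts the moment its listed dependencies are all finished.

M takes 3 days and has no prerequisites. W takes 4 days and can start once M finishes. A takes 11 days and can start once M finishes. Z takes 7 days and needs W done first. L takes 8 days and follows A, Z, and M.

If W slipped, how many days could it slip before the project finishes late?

0

The longest chain is M→W→Z→L = 3+4+7+8 = 22; overall finish 22 days.
W finishes as early as 7 and must finish by 7.
Slack of W = 3 − 3 = 0 days.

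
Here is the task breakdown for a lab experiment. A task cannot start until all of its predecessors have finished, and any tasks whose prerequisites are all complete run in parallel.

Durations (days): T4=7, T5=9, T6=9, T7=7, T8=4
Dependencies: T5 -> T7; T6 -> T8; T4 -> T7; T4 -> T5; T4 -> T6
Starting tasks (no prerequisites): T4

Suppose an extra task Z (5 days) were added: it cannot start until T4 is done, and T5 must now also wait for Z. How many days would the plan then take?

28

Originally the plan takes 23 days.
With Z inserted, T5 now waits for max(T4, Z).
New critical path: T4→Z→T5→T7 = 7+5+9+7 = 28 ⇒ 28 days.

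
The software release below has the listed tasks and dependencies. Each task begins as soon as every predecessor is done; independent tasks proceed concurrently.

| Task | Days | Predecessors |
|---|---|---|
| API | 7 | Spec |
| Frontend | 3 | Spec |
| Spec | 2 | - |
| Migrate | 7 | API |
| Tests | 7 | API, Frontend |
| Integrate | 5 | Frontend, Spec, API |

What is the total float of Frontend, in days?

Critical path: Spec→API→Tests = 2+7+7 = 16, so the finish is 16 days.
Frontend finishes as early as 5 and must finish by 9.
So Frontend can slip 9 − 5 = 4 days.

4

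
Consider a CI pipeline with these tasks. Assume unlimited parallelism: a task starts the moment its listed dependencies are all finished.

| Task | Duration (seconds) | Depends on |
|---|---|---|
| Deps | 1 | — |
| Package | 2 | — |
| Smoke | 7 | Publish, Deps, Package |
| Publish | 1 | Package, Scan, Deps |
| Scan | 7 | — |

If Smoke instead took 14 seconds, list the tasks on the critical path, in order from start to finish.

Scan, Publish, Smoke

The binding path is Scan→Publish→Smoke = 7+1+7 = 15; finish at 15 seconds.
Smoke lies on that path, so at 14 seconds the path becomes 22 seconds.
No other chain overtakes it, so the finish is 22 seconds.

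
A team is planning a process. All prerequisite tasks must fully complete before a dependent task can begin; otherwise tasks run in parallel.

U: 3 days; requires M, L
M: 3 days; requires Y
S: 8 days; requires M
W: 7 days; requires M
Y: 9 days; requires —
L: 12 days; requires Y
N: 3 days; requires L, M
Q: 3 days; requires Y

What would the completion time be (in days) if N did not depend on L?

Original critical path: Y→L→U = 9+12+3 = 24 ⇒ 24 days.
Without L→N, N's earliest start moves from 21 to 12.
After: Y→L→U = 9+12+3 = 24 → 24 days.

24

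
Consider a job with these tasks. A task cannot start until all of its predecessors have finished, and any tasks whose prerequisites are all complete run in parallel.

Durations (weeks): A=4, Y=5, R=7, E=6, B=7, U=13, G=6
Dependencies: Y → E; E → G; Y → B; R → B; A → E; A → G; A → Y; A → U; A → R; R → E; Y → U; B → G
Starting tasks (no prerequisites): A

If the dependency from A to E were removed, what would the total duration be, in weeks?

Original critical path: A→R→B→G = 4+7+7+6 = 24 ⇒ 24 weeks.
Dropping A→E doesn't change E's earliest start (11); another predecessor still binds.
After: A→R→B→G = 4+7+7+6 = 24 → 24 weeks.

24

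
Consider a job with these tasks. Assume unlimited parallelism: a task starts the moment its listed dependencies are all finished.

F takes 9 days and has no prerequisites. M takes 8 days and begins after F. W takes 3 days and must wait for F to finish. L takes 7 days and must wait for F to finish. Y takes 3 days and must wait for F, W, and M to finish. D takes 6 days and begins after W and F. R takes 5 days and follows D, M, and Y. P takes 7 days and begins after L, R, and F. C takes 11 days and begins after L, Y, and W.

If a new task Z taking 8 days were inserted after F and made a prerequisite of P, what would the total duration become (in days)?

32

Originally the project takes 32 days.
With Z inserted, P now waits for max(L, R, F, Z).
New critical path: F→M→Y→R→P = 9+8+3+5+7 = 32 ⇒ 32 days.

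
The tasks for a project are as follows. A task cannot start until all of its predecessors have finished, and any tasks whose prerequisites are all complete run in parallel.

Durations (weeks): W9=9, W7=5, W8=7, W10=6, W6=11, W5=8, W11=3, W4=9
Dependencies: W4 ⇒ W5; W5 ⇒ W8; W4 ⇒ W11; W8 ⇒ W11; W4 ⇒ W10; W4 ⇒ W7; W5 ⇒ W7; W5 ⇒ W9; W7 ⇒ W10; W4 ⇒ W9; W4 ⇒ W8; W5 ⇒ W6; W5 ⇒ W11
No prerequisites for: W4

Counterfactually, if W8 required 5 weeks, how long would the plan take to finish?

28

Critical path before the change: W4→W5→W6 = 9+8+11 = 28 giving 28 weeks.
W8 is off the critical path — its longest chain is 27 weeks, giving 1 of slack.
The critical path is still W4→W5→W6; finish is now 28 weeks.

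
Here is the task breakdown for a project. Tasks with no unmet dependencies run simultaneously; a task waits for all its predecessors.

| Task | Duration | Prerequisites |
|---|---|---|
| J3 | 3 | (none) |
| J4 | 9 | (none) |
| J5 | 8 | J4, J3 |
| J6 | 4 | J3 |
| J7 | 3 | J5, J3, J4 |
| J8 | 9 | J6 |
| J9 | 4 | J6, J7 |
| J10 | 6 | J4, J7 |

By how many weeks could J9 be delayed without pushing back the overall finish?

The longest chain is J4→J5→J7→J10 = 9+8+3+6 = 26; overall finish 26 weeks.
The longest chain containing J9 totals 24 weeks.
So J9 can slip 26 − 24 = 2 weeks.

2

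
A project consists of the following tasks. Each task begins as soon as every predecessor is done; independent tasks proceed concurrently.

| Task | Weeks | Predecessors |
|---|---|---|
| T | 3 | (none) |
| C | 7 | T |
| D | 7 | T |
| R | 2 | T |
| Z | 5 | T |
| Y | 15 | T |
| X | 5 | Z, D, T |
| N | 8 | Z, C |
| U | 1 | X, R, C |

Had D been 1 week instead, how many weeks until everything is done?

Actual critical path: T→C→N = 3+7+8 = 18 ⇒ 18 weeks.
D is off the critical path — its longest chain is 16 weeks, giving 2 of slack.
No other chain overtakes it, so the finish is 18 weeks.

18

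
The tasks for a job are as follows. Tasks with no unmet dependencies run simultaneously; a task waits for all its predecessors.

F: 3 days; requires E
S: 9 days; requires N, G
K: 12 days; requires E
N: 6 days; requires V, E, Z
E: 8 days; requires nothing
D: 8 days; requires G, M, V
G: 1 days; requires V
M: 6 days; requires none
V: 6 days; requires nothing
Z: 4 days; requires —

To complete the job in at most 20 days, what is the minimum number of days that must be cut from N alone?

Current finish: 23 days; target: 20.
N is on every critical path, so each day cut from N cuts the finish by one (this holds down to a finish of 20).
Need 23 − 20 = 3 days off N → N becomes 3 days, finish becomes 20.

3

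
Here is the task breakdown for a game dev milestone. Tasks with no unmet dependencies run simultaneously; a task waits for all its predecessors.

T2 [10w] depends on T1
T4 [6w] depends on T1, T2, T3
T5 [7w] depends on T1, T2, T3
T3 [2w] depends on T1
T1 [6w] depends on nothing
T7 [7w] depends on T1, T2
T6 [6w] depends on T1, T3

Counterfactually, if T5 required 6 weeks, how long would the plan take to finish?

23

Baseline: T1→T2→T5 = 6+10+7 = 23 → 23 weeks.
T5 lies on that path, so at 6 weeks the path becomes 22 weeks.
New critical path: T1→T2→T7 = 6+10+7 = 23 ⇒ 23 weeks.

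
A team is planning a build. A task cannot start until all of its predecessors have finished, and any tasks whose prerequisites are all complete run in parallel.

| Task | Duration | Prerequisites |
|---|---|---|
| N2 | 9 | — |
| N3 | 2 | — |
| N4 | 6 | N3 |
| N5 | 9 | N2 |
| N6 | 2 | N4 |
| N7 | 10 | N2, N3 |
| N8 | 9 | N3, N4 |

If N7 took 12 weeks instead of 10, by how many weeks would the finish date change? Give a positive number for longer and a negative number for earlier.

As given, the longest chain is N2→N7 = 9+10 = 19, so the finish is 19 weeks.
N7 lies on that path, so at 12 weeks the path becomes 21 weeks.
That remains the longest chain; total 21 weeks.
Change in finish: 21 − 19 = +2 weeks.

2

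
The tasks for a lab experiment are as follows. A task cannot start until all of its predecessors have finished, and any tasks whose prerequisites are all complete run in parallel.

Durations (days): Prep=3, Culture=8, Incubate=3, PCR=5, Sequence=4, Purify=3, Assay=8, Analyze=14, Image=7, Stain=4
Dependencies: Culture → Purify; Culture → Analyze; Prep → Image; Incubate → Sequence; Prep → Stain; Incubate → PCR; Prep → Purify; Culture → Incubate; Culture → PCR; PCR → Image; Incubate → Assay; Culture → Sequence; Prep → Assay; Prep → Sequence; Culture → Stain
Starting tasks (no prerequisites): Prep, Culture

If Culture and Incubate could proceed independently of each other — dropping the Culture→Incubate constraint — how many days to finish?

Before: longest chain Culture→Incubate→PCR→Image = 8+3+5+7 = 23, finish 23.
Without Culture→Incubate, Incubate's earliest start moves from 8 to 0.
New critical path: Culture→Analyze = 8+14 = 22 ⇒ 22 days.

22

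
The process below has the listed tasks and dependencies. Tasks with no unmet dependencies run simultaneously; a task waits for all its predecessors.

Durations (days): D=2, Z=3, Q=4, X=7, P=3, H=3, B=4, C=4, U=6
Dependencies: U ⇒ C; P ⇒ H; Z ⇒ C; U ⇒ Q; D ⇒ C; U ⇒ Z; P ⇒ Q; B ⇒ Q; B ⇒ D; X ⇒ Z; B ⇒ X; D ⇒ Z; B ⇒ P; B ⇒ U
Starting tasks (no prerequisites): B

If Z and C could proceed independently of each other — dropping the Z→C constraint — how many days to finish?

14

With the dependency in place, B→X→Z→C = 4+7+3+4 = 18 sets the finish at 18 days.
Without Z→C, C's earliest start moves from 14 to 10.
The longest chain is now B→X→Z = 4+7+3 = 14, so the process takes 14 days.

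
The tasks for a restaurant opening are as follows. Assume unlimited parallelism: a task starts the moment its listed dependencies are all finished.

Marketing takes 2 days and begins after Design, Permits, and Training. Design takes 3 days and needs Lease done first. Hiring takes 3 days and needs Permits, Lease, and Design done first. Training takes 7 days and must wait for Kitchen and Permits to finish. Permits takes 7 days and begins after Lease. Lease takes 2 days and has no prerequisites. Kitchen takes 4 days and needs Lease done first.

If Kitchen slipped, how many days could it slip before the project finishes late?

Critical path: Lease→Permits→Training→Marketing = 2+7+7+2 = 18, so the finish is 18 days.
Kitchen finishes as early as 6 and must finish by 9.
So Kitchen can slip 9 − 6 = 3 days.

3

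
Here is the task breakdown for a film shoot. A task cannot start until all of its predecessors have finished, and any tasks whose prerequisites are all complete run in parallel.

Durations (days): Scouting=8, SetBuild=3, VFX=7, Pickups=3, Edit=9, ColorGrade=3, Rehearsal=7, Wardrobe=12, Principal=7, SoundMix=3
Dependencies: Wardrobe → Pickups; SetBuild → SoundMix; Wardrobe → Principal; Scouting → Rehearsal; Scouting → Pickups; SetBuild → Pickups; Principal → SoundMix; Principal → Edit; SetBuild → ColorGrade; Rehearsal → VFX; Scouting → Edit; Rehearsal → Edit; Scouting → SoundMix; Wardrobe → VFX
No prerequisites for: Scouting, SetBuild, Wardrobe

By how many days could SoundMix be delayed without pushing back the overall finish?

Critical path: Wardrobe→Principal→Edit = 12+7+9 = 28, so the finish is 28 days.
The longest chain containing SoundMix totals 22 days.
Slack of SoundMix = 25 − 19 = 6 days.

6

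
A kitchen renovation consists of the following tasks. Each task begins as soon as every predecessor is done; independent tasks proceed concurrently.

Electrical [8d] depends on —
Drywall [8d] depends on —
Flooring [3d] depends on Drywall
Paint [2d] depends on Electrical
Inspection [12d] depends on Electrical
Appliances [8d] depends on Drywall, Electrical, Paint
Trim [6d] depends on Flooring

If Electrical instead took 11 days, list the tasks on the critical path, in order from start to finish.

The binding path is Electrical→Inspection = 8+12 = 20; finish at 20 days.
Since Electrical is critical, the +3 change carries straight to that chain (now 23 days).
That remains the longest chain; total 23 days.

Electrical, Inspection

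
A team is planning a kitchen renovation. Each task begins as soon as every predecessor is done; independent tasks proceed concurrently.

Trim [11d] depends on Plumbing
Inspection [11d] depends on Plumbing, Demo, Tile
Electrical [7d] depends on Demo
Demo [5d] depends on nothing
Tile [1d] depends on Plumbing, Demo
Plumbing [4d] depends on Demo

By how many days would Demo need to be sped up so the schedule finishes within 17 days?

Current finish: 21 days; target: 17.
Demo is on every critical path, so each day cut from Demo cuts the finish by one (this holds down to a finish of 17).
Need 21 − 17 = 4 days off Demo → Demo becomes 1 day, finish becomes 17.

4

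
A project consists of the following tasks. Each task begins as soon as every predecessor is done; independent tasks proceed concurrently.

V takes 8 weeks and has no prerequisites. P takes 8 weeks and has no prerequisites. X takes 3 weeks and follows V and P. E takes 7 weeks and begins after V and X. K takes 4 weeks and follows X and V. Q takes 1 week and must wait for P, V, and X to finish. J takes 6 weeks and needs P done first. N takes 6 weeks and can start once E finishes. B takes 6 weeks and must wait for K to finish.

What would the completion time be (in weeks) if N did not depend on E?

With the dependency in place, V→X→E→N = 8+3+7+6 = 24 sets the finish at 24 weeks.
Without E→N, N's earliest start moves from 18 to 0.
The longest chain is now V→X→K→B = 8+3+4+6 = 21, so the schedule takes 21 weeks.

21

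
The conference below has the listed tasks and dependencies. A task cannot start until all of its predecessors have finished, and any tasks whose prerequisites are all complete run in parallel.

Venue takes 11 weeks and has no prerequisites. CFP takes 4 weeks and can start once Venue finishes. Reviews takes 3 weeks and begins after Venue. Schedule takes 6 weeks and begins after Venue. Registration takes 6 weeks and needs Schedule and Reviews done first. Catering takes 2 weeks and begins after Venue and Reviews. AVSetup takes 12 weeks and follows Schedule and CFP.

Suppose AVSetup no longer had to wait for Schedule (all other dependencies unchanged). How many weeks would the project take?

27

Before: longest chain Venue→Schedule→AVSetup = 11+6+12 = 29, finish 29.
Without Schedule→AVSetup, AVSetup's earliest start moves from 17 to 15.
The longest chain is now Venue→CFP→AVSetup = 11+4+12 = 27, so the project takes 27 weeks.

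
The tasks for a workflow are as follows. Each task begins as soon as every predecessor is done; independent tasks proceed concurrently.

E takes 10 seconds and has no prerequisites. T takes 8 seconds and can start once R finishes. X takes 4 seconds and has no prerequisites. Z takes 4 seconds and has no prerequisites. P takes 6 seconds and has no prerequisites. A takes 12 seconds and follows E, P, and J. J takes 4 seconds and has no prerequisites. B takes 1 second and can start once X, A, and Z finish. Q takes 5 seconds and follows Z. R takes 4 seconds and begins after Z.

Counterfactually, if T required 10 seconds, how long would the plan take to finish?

23

Actual critical path: E→A→B = 10+12+1 = 23 ⇒ 23 seconds.
T is off the critical path — its longest chain is 16 seconds, giving 7 of slack.
The critical path is still E→A→B; finish is now 23 seconds.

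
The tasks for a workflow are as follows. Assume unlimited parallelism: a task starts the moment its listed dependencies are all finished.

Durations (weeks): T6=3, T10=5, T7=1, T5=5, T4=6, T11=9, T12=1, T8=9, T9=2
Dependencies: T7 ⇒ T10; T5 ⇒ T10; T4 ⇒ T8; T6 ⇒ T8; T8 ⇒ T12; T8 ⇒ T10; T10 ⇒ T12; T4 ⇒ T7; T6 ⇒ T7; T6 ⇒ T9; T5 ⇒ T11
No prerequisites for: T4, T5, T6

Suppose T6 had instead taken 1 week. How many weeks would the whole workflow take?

Critical path before the change: T4→T8→T10→T12 = 6+9+5+1 = 21 giving 21 weeks.
The longest path through T6 is only 18 weeks, so T6 has float 3.
No other chain overtakes it, so the finish is 21 weeks.

21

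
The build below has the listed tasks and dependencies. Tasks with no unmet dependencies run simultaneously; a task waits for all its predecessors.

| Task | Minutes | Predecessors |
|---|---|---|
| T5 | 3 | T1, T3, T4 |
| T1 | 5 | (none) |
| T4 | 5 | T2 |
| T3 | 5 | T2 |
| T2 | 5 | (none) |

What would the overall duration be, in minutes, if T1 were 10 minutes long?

Actual critical path: T2→T3→T5 = 5+5+3 = 13 ⇒ 13 minutes.
T1 has 5 minutes of float (longest path through it is 8).
New critical path: T1→T5 = 10+3 = 13 ⇒ 13 minutes.

13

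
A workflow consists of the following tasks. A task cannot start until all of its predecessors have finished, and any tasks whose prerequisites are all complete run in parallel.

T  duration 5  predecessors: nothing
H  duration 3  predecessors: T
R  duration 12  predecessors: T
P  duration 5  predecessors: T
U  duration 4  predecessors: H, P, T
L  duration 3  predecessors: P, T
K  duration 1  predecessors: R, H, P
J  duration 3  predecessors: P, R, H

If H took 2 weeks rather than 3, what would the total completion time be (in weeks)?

20

Critical path before the change: T→R→J = 5+12+3 = 20 giving 20 weeks.
H has 8 weeks of float (longest path through it is 12).
The critical path is still T→R→J; finish is now 20 weeks.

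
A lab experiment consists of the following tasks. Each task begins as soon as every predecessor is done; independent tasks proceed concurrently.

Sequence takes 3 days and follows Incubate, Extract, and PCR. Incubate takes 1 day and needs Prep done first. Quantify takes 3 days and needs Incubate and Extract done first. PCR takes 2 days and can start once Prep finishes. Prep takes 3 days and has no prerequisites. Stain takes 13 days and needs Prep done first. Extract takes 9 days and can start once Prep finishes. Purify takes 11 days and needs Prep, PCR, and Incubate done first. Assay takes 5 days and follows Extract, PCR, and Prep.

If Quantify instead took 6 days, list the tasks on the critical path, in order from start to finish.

Prep, Extract, Quantify

The binding path is Prep→Extract→Assay = 3+9+5 = 17; finish at 17 days.
Quantify is off the critical path — its longest chain is 15 days, giving 2 of slack.
Now Prep→Extract→Quantify = 3+9+6 = 18 is longest, so the finish becomes 18 days.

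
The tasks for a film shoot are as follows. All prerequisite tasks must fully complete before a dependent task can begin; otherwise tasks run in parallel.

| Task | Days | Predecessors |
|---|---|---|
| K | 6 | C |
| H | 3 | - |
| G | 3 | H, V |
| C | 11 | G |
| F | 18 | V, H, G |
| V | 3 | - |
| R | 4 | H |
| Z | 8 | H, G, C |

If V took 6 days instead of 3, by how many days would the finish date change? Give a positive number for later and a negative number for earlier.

The binding path is V→G→C→Z = 3+3+11+8 = 25; finish at 25 days.
V is on the critical path; changing it to 6 makes that path 28 days.
The critical path is still V→G→C→Z; finish is now 28 days.
Change in finish: 28 − 25 = +3 days.

3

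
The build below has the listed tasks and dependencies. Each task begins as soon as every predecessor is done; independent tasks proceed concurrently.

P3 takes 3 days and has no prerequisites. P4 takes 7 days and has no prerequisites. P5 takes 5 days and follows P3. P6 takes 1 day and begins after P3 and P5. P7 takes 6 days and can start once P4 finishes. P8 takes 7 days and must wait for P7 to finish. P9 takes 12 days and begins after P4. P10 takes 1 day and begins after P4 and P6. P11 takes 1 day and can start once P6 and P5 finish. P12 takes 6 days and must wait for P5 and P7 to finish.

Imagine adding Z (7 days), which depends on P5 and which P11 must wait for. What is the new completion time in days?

20

Originally the job takes 20 days.
With Z inserted, P11 now waits for max(P6, P5, Z).
New critical path: P4→P7→P8 = 7+6+7 = 20 ⇒ 20 days.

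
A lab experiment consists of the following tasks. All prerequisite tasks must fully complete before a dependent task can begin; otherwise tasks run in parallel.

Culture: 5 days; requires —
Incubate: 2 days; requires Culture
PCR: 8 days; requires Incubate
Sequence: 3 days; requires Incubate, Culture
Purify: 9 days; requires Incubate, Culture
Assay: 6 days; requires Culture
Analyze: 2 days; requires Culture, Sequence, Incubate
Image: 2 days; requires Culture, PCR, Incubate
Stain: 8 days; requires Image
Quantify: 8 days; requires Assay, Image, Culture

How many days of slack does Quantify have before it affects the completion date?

Critical path: Culture→Incubate→PCR→Image→Stain = 5+2+8+2+8 = 25, so the finish is 25 days.
The longest chain containing Quantify totals 25 days.
Float = 25 − 25 = 0.

0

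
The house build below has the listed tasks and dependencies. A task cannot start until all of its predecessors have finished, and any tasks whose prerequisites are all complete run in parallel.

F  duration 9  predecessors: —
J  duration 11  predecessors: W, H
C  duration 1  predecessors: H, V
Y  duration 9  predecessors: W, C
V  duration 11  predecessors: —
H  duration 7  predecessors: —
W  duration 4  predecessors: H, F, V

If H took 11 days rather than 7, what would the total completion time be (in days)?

26

As given, the longest chain is V→W→J = 11+4+11 = 26, so the finish is 26 days.
H is off the critical path — its longest chain is 22 days, giving 4 of slack.
That remains the longest chain; total 26 days.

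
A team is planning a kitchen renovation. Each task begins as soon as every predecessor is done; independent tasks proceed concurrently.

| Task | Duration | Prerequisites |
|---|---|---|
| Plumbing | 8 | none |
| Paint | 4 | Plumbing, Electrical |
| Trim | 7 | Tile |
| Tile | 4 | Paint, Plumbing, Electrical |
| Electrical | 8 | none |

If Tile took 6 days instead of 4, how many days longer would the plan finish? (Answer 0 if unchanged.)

2

Baseline: Plumbing→Paint→Tile→Trim = 8+4+4+7 = 23 → 23 days.
Tile lies on that path, so at 6 days the path becomes 25 days.
The critical path is still Plumbing→Paint→Tile→Trim; finish is now 25 days.
Change in finish: 25 − 23 = +2 days.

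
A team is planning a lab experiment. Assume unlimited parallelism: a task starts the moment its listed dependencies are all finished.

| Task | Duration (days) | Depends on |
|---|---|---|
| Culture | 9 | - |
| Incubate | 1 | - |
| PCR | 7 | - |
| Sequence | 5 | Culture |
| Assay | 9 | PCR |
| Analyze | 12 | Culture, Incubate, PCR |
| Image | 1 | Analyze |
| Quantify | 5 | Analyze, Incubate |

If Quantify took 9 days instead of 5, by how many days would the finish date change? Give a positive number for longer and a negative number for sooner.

4

As given, the longest chain is Culture→Analyze→Quantify = 9+12+5 = 26, so the finish is 26 days.
Quantify lies on that path, so at 9 days the path becomes 30 days.
No other chain overtakes it, so the finish is 30 days.
Change in finish: 30 − 26 = +4 days.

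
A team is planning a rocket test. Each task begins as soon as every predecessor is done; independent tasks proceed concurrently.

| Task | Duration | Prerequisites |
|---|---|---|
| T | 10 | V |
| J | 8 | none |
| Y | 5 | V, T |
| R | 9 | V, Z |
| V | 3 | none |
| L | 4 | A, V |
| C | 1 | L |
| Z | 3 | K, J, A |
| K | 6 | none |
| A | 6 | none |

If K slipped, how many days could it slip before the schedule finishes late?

Critical path: J→Z→R = 8+3+9 = 20, so the finish is 20 days.
Longest path through K: 18 days (earliest finish 6, latest finish 8).
Float = 20 − 18 = 2.

2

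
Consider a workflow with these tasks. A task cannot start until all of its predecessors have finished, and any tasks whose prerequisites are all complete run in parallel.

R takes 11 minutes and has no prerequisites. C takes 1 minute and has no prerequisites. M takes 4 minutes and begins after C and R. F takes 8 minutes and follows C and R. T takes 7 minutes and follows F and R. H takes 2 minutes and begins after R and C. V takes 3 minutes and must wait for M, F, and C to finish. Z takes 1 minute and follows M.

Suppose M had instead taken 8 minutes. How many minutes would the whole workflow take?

Actual critical path: R→F→T = 11+8+7 = 26 ⇒ 26 minutes.
The longest path through M is only 18 minutes, so M has float 8.
No other chain overtakes it, so the finish is 26 minutes.

26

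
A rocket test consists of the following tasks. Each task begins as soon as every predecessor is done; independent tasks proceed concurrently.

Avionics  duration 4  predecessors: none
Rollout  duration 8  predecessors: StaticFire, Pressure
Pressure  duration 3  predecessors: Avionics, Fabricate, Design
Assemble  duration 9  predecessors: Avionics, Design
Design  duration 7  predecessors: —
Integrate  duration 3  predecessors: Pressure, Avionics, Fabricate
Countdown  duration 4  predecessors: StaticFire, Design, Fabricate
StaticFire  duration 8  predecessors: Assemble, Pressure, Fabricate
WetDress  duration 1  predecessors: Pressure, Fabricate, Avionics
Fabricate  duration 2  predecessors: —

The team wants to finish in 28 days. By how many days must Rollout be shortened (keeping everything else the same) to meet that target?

4

Current finish: 32 days; target: 28.
Rollout is on every critical path, so each day cut from Rollout cuts the finish by one (this holds down to a finish of 28).
Need 32 − 28 = 4 days off Rollout → Rollout becomes 4 days, finish becomes 28.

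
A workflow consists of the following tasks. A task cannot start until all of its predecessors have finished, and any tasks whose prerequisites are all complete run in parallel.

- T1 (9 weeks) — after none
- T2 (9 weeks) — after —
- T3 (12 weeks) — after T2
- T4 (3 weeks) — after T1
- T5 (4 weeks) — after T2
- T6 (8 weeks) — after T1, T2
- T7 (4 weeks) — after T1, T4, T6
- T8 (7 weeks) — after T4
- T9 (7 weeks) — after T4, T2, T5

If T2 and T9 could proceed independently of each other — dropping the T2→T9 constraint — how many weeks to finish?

21

Original critical path: T1→T6→T7 = 9+8+4 = 21 ⇒ 21 weeks.
Dropping T2→T9 doesn't change T9's earliest start (13); another predecessor still binds.
The longest chain is now T1→T6→T7 = 9+8+4 = 21, so the plan takes 21 weeks.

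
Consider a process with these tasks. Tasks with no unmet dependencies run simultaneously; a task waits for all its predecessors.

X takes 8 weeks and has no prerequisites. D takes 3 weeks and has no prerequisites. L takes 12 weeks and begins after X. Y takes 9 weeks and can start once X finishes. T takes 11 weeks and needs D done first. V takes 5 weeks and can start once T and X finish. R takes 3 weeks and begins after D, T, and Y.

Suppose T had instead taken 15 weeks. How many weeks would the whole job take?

23

As given, the longest chain is X→Y→R = 8+9+3 = 20, so the finish is 20 weeks.
T has 1 week of float (longest path through it is 19).
Now D→T→V = 3+15+5 = 23 is longest, so the finish becomes 23 weeks.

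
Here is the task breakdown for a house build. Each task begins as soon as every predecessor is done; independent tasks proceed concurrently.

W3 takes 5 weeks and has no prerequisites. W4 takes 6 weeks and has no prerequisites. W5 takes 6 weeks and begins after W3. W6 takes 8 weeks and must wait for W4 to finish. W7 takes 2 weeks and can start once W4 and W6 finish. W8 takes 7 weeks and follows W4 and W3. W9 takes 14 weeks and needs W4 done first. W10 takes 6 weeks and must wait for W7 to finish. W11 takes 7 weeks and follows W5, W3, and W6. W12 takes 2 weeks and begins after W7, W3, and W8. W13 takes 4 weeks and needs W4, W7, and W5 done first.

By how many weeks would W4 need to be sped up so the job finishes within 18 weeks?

4

Current finish: 22 weeks; target: 18.
W4 is on every critical path, so each week cut from W4 cuts the finish by one (this holds down to a finish of 18).
Need 22 − 18 = 4 weeks off W4 → W4 becomes 2 weeks, finish becomes 18.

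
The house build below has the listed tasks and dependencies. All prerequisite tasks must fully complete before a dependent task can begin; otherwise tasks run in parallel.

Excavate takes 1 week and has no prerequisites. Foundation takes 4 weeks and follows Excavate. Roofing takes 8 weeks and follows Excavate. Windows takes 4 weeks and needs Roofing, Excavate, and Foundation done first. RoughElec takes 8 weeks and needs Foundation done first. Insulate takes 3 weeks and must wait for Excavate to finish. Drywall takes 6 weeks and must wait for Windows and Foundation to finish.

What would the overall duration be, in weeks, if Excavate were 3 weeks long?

21

The binding path is Excavate→Roofing→Windows→Drywall = 1+8+4+6 = 19; finish at 19 weeks.
Since Excavate is critical, the +2 change carries straight to that chain (now 21 weeks).
That remains the longest chain; total 21 weeks.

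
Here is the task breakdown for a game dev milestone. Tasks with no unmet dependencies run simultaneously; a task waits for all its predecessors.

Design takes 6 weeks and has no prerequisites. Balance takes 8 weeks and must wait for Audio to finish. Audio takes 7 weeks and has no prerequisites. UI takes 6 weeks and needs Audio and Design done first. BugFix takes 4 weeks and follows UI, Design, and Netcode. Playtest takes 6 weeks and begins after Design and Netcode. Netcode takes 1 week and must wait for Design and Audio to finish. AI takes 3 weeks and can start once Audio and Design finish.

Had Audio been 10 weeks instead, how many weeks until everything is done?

As given, the longest chain is Audio→UI→BugFix = 7+6+4 = 17, so the finish is 17 weeks.
Audio is on the critical path; changing it to 10 makes that path 20 weeks.
No other chain overtakes it, so the finish is 20 weeks.

20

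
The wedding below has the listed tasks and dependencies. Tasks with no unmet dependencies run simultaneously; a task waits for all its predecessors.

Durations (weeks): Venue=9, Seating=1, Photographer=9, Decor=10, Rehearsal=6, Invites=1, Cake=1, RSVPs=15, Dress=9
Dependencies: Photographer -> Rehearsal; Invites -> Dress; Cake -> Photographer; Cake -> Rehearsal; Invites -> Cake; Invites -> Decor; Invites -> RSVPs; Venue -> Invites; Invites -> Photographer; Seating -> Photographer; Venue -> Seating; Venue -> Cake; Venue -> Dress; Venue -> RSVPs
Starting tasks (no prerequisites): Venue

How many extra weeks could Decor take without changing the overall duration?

Critical path: Venue→Invites→Cake→Photographer→Rehearsal = 9+1+1+9+6 = 26, so the finish is 26 weeks.
Longest path through Decor: 20 weeks (earliest finish 20, latest finish 26).
Slack of Decor = 16 − 10 = 6 weeks.

6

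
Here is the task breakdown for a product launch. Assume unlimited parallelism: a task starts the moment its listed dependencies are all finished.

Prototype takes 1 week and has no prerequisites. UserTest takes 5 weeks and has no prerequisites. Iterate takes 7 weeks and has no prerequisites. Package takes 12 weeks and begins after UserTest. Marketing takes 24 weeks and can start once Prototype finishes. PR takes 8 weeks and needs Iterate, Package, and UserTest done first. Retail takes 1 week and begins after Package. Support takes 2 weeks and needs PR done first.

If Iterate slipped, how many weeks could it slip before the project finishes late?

The longest chain is UserTest→Package→PR→Support = 5+12+8+2 = 27; overall finish 27 weeks.
The longest chain containing Iterate totals 17 weeks.
Slack of Iterate = 10 − 0 = 10 weeks.

10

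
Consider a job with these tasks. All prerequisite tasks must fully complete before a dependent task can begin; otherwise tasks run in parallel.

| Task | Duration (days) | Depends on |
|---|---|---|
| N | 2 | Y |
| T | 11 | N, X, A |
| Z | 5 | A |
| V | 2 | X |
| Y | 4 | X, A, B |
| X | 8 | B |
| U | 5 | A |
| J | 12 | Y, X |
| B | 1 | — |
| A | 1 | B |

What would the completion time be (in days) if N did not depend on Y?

Original critical path: B→X→Y→N→T = 1+8+4+2+11 = 26 ⇒ 26 days.
Without Y→N, N's earliest start moves from 13 to 0.
New critical path: B→X→Y→J = 1+8+4+12 = 25 ⇒ 25 days.

25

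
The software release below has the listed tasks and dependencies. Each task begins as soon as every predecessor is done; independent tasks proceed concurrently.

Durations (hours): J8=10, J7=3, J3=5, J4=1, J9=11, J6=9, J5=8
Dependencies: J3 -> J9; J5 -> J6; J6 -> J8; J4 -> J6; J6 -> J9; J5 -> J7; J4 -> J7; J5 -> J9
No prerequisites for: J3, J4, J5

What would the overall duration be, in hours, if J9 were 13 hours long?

30

Critical path before the change: J5→J6→J9 = 8+9+11 = 28 giving 28 hours.
J9 lies on that path, so at 13 hours the path becomes 30 hours.
No other chain overtakes it, so the finish is 30 hours.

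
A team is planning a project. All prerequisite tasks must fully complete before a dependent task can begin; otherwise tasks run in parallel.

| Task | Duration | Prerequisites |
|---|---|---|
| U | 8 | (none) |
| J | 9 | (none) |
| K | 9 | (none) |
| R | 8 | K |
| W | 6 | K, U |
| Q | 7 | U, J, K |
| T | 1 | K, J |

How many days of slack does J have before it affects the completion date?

Critical path: K→R = 9+8 = 17, so the finish is 17 days.
Longest path through J: 16 days (earliest finish 9, latest finish 10).
So J can slip 10 − 9 = 1 day.

1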